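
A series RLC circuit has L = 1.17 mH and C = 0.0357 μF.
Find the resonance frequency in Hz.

Step 1 — Resonance condition Im(Z)=0 gives ω₀ = 1/√(LC).
Step 2 — ω₀ = 1/√(0.00117·3.57e-08) = 1.547e+05 rad/s.
Step 3 — f₀ = ω₀/(2π) = 2.463e+04 Hz.

f₀ = 2.463e+04 Hz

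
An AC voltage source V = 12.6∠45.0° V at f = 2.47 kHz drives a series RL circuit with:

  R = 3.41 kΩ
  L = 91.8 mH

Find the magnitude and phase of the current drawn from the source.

Step 1 — Angular frequency: ω = 2π·f = 2π·2470 = 1.552e+04 rad/s.
Step 2 — Component impedances:
  R: Z = R = 3410 Ω
  L: Z = jωL = j·1.552e+04·0.0918 = 0 + j1425 Ω
Step 3 — Series combination: Z_total = R + L = 3410 + j1425 Ω = 3696∠22.7° Ω.
Step 4 — Source phasor: V = 12.6∠45.0° V = 8.91 + j8.91 V.
Step 5 — Ohm's law: I = V / Z_total = (8.91 + j8.91) / (3410 + j1425) = 0.003154 + j0.001295 A.
Step 6 — Convert to polar: |I| = 0.003409 A, ∠I = 22.3°.

I = 0.003409∠22.3° A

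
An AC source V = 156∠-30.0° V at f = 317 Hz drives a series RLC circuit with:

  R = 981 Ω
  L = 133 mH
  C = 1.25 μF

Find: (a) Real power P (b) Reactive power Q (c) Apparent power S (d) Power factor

Step 1 — Angular frequency: ω = 2π·f = 2π·317 = 1992 rad/s.
Step 2 — Component impedances:
  R: Z = R = 981 Ω
  L: Z = jωL = j·1992·0.133 = 0 + j264.9 Ω
  C: Z = 1/(jωC) = -j/(ω·C) = 0 - j401.7 Ω
Step 3 — Series combination: Z_total = R + L + C = 981 - j136.7 Ω = 990.5∠-7.9° Ω.
Step 4 — Source phasor: V = 156∠-30.0° V = 135.1 - j78 V.
Step 5 — Current: I = V / Z = 0.146 - j0.05916 A = 0.1575∠-22.1° A.
Step 6 — Complex power: S = V·I* = 24.33 - j3.392 VA.
Step 7 — Real power: P = Re(S) = 24.33 W.
Step 8 — Reactive power: Q = Im(S) = -3.392 VAR.
Step 9 — Apparent power: |S| = 24.57 VA.
Step 10 — Power factor: PF = P/|S| = 0.9904 (leading).

(a) P = 24.33 W  (b) Q = -3.392 VAR  (c) S = 24.57 VA  (d) PF = 0.9904 (leading)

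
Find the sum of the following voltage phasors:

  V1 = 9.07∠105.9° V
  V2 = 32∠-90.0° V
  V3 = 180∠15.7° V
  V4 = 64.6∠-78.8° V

Step 1 — Convert each phasor to rectangular form:
  V1 = 9.07·(cos(105.9°) + j·sin(105.9°)) = -2.485 + j8.723 V
  V2 = 32·(cos(-90.0°) + j·sin(-90.0°)) = 0 - j32 V
  V3 = 180·(cos(15.7°) + j·sin(15.7°)) = 173.3 + j48.71 V
  V4 = 64.6·(cos(-78.8°) + j·sin(-78.8°)) = 12.55 - j63.37 V
Step 2 — Sum components: V_total = 183.3 - j37.94 V.
Step 3 — Convert to polar: |V_total| = 187.2 V, ∠V_total = -11.7°.

V_total = 187.2∠-11.7° V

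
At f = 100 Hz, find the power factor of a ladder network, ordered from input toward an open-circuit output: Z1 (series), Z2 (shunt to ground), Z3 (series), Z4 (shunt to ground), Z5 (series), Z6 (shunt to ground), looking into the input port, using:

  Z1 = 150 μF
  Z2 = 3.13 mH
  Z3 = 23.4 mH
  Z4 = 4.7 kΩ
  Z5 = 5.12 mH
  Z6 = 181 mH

Step 1 — Angular frequency: ω = 2π·f = 2π·100 = 628.3 rad/s.
Step 2 — Component impedances:
  Z1: Z = 1/(jωC) = -j/(ω·C) = 0 - j10.61 Ω
  Z2: Z = jωL = j·628.3·0.00313 = 0 + j1.967 Ω
  Z3: Z = jωL = j·628.3·0.0234 = 0 + j14.7 Ω
  Z4: Z = R = 4700 Ω
  Z5: Z = jωL = j·628.3·0.00512 = 0 + j3.217 Ω
  Z6: Z = jωL = j·628.3·0.181 = 0 + j113.7 Ω
Step 3 — Ladder network (open output): work backward from the far end, alternating series and parallel combinations. Z_in = 0.0006304 - j8.673 Ω = 8.673∠-90.0° Ω.
Step 4 — Power factor: PF = cos(φ) = Re(Z)/|Z| = 0.0006304/8.673 = 7.269e-05.
Step 5 — Type: Im(Z) = -8.673 ⇒ leading (phase φ = -90.0°).

PF = 7.269e-05 (leading, φ = -90.0°)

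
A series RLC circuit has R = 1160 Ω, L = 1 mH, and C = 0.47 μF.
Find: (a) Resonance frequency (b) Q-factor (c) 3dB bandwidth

Step 1 — Resonance condition Im(Z)=0 gives ω₀ = 1/√(LC).
Step 2 — ω₀ = 1/√(0.001·4.7e-07) = 4.613e+04 rad/s.
Step 3 — f₀ = ω₀/(2π) = 7341 Hz.
Step 4 — Series Q: Q = ω₀L/R = 4.613e+04·0.001/1160 = 0.03976.
Step 5 — 3dB bandwidth: Δω = ω₀/Q = 1.16e+06 rad/s; BW = Δω/(2π) = 1.846e+05 Hz.

(a) f₀ = 7341 Hz  (b) Q = 0.03976  (c) BW = 1.846e+05 Hz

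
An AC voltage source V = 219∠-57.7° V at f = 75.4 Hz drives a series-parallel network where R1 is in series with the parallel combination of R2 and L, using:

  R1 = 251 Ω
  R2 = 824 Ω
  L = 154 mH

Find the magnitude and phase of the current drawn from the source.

Step 1 — Angular frequency: ω = 2π·f = 2π·75.4 = 473.8 rad/s.
Step 2 — Component impedances:
  R1: Z = R = 251 Ω
  R2: Z = R = 824 Ω
  L: Z = jωL = j·473.8·0.154 = 0 + j72.96 Ω
Step 3 — Parallel branch: R2 || L = 1/(1/R2 + 1/L) = 6.41 + j72.39 Ω.
Step 4 — Series with R1: Z_total = R1 + (R2 || L) = 257.4 + j72.39 Ω = 267.4∠15.7° Ω.
Step 5 — Source phasor: V = 219∠-57.7° V = 117 - j185.1 V.
Step 6 — Ohm's law: I = V / Z_total = (117 - j185.1) / (257.4 + j72.39) = 0.2339 - j0.7849 A.
Step 7 — Convert to polar: |I| = 0.819 A, ∠I = -73.4°.

I = 0.819∠-73.4° A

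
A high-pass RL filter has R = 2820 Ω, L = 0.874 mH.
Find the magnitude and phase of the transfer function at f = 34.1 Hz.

Step 1 — Angular frequency: ω = 2π·34.1 = 214.3 rad/s.
Step 2 — Transfer function: H(jω) = jωL/(R + jωL).
Step 3 — Numerator jωL = j·0.1873; denominator R + jωL = 2820 + j0.1873.
Step 4 — H = 4.41e-09 + j6.64e-05.
Step 5 — Magnitude: |H| = 6.64e-05 (-83.6 dB); phase: φ = 90.0°.

|H| = 6.64e-05 (-83.6 dB), φ = 90.0°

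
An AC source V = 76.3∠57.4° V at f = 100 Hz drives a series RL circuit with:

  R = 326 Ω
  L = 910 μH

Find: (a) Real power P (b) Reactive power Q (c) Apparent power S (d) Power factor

Step 1 — Angular frequency: ω = 2π·f = 2π·100 = 628.3 rad/s.
Step 2 — Component impedances:
  R: Z = R = 326 Ω
  L: Z = jωL = j·628.3·0.00091 = 0 + j0.5718 Ω
Step 3 — Series combination: Z_total = R + L = 326 + j0.5718 Ω = 326∠0.1° Ω.
Step 4 — Source phasor: V = 76.3∠57.4° V = 41.11 + j64.28 V.
Step 5 — Current: I = V / Z = 0.1264 + j0.197 A = 0.234∠57.3° A.
Step 6 — Complex power: S = V·I* = 17.86 + j0.03132 VA.
Step 7 — Real power: P = Re(S) = 17.86 W.
Step 8 — Reactive power: Q = Im(S) = 0.03132 VAR.
Step 9 — Apparent power: |S| = 17.86 VA.
Step 10 — Power factor: PF = P/|S| = 1 (lagging).

(a) P = 17.86 W  (b) Q = 0.03132 VAR  (c) S = 17.86 VA  (d) PF = 1 (lagging)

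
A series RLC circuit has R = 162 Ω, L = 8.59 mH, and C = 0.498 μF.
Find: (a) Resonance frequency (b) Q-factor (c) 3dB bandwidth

Step 1 — Resonance: ω₀ = 1/√(LC) = 1/√(0.00859·4.98e-07) = 1.529e+04 rad/s.
Step 2 — f₀ = ω₀/(2π) = 2433 Hz.
Step 3 — Series Q: Q = ω₀L/R = 1.529e+04·0.00859/162 = 0.8107.
Step 4 — Bandwidth: Δω = ω₀/Q = 1.886e+04 rad/s; BW = Δω/(2π) = 3002 Hz.

(a) f₀ = 2433 Hz  (b) Q = 0.8107  (c) BW = 3002 Hz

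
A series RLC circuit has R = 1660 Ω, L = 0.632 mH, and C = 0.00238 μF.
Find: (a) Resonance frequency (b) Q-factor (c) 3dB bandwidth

Step 1 — Resonance: ω₀ = 1/√(LC) = 1/√(0.000632·2.38e-09) = 8.154e+05 rad/s.
Step 2 — f₀ = ω₀/(2π) = 1.298e+05 Hz.
Step 3 — Series Q: Q = ω₀L/R = 8.154e+05·0.000632/1660 = 0.3104.
Step 4 — Bandwidth: Δω = ω₀/Q = 2.627e+06 rad/s; BW = Δω/(2π) = 4.18e+05 Hz.

(a) f₀ = 1.298e+05 Hz  (b) Q = 0.3104  (c) BW = 4.18e+05 Hz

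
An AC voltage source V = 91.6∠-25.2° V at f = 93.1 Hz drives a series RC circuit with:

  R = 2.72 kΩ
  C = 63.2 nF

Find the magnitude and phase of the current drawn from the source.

Step 1 — Angular frequency: ω = 2π·f = 2π·93.1 = 585 rad/s.
Step 2 — Component impedances:
  R: Z = R = 2720 Ω
  C: Z = 1/(jωC) = -j/(ω·C) = 0 - j2.705e+04 Ω
Step 3 — Series combination: Z_total = R + C = 2720 - j2.705e+04 Ω = 2.719e+04∠-84.3° Ω.
Step 4 — Source phasor: V = 91.6∠-25.2° V = 82.88 - j39 V.
Step 5 — Ohm's law: I = V / Z_total = (82.88 - j39) / (2720 - j2.705e+04) = 0.001732 + j0.00289 A.
Step 6 — Convert to polar: |I| = 0.003369 A, ∠I = 59.1°.

I = 0.003369∠59.1° A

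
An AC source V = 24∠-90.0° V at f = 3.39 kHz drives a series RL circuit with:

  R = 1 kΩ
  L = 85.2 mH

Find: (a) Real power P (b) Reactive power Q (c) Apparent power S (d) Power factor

Step 1 — Angular frequency: ω = 2π·f = 2π·3390 = 2.13e+04 rad/s.
Step 2 — Component impedances:
  R: Z = R = 1000 Ω
  L: Z = jωL = j·2.13e+04·0.0852 = 0 + j1815 Ω
Step 3 — Series combination: Z_total = R + L = 1000 + j1815 Ω = 2072∠61.1° Ω.
Step 4 — Source phasor: V = 24∠-90.0° V = 0 - j24 V.
Step 5 — Current: I = V / Z = -0.01014 - j0.00559 A = 0.01158∠-151.1° A.
Step 6 — Complex power: S = V·I* = 0.1342 + j0.2435 VA.
Step 7 — Real power: P = Re(S) = 0.1342 W.
Step 8 — Reactive power: Q = Im(S) = 0.2435 VAR.
Step 9 — Apparent power: |S| = 0.278 VA.
Step 10 — Power factor: PF = P/|S| = 0.4826 (lagging).

(a) P = 0.1342 W  (b) Q = 0.2435 VAR  (c) S = 0.278 VA  (d) PF = 0.4826 (lagging)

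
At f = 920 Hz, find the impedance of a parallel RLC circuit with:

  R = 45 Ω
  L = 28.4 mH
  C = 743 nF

Step 1 — Angular frequency: ω = 2π·f = 2π·920 = 5781 rad/s.
Step 2 — Component impedances:
  R: Z = R = 45 Ω
  L: Z = jωL = j·5781·0.0284 = 0 + j164.2 Ω
  C: Z = 1/(jωC) = -j/(ω·C) = 0 - j232.8 Ω
Step 3 — Parallel combination: 1/Z_total = 1/R + 1/L + 1/C; Z_total = 44.71 + j3.614 Ω = 44.85∠4.6° Ω.

Z = 44.71 + j3.614 Ω = 44.85∠4.6° Ω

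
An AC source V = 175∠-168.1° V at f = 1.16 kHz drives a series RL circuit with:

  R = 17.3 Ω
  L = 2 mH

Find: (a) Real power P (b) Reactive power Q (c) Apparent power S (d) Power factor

Step 1 — Angular frequency: ω = 2π·f = 2π·1160 = 7288 rad/s.
Step 2 — Component impedances:
  R: Z = R = 17.3 Ω
  L: Z = jωL = j·7288·0.002 = 0 + j14.58 Ω
Step 3 — Series combination: Z_total = R + L = 17.3 + j14.58 Ω = 22.62∠40.1° Ω.
Step 4 — Source phasor: V = 175∠-168.1° V = -171.2 - j36.09 V.
Step 5 — Current: I = V / Z = -6.816 + j3.658 A = 7.736∠151.8° A.
Step 6 — Complex power: S = V·I* = 1035 + j872.3 VA.
Step 7 — Real power: P = Re(S) = 1035 W.
Step 8 — Reactive power: Q = Im(S) = 872.3 VAR.
Step 9 — Apparent power: |S| = 1354 VA.
Step 10 — Power factor: PF = P/|S| = 0.7647 (lagging).

(a) P = 1035 W  (b) Q = 872.3 VAR  (c) S = 1354 VA  (d) PF = 0.7647 (lagging)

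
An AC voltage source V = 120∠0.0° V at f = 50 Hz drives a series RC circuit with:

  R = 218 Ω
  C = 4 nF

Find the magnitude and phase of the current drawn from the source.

Step 1 — Angular frequency: ω = 2π·f = 2π·50 = 314.2 rad/s.
Step 2 — Component impedances:
  R: Z = R = 218 Ω
  C: Z = 1/(jωC) = -j/(ω·C) = 0 - j7.958e+05 Ω
Step 3 — Series combination: Z_total = R + C = 218 - j7.958e+05 Ω = 7.958e+05∠-90.0° Ω.
Step 4 — Source phasor: V = 120∠0.0° V = 120 V.
Step 5 — Ohm's law: I = V / Z_total = (120) / (218 - j7.958e+05) = 4.131e-08 + j0.0001508 A.
Step 6 — Convert to polar: |I| = 0.0001508 A, ∠I = 90.0°.

I = 0.0001508∠90.0° A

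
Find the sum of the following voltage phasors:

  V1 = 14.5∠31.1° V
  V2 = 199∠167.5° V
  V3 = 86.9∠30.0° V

Step 1 — Convert each phasor to rectangular form:
  V1 = 14.5·(cos(31.1°) + j·sin(31.1°)) = 12.42 + j7.49 V
  V2 = 199·(cos(167.5°) + j·sin(167.5°)) = -194.3 + j43.07 V
  V3 = 86.9·(cos(30.0°) + j·sin(30.0°)) = 75.26 + j43.45 V
Step 2 — Sum components: V_total = -106.6 + j94.01 V.
Step 3 — Convert to polar: |V_total| = 142.1 V, ∠V_total = 138.6°.

V_total = 142.1∠138.6° V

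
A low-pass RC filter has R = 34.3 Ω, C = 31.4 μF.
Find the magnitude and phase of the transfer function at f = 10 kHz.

Step 1 — Angular frequency: ω = 2π·1e+04 = 6.283e+04 rad/s.
Step 2 — Transfer function: H(jω) = 1/(1 + jωRC).
Step 3 — Denominator: 1 + jωRC = 1 + j·6.283e+04·34.3·3.14e-05 = 1 + j67.67.
Step 4 — H = 0.0002183 - j0.01477.
Step 5 — Magnitude: |H| = 0.01478 (-36.6 dB); phase: φ = -89.2°.

|H| = 0.01478 (-36.6 dB), φ = -89.2°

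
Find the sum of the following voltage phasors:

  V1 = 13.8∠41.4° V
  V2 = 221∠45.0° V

Step 1 — Convert each phasor to rectangular form:
  V1 = 13.8·(cos(41.4°) + j·sin(41.4°)) = 10.35 + j9.126 V
  V2 = 221·(cos(45.0°) + j·sin(45.0°)) = 156.3 + j156.3 V
Step 2 — Sum components: V_total = 166.6 + j165.4 V.
Step 3 — Convert to polar: |V_total| = 234.8 V, ∠V_total = 44.8°.

V_total = 234.8∠44.8° V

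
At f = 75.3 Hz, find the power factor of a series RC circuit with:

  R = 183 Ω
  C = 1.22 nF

Step 1 — Angular frequency: ω = 2π·f = 2π·75.3 = 473.1 rad/s.
Step 2 — Component impedances:
  R: Z = R = 183 Ω
  C: Z = 1/(jωC) = -j/(ω·C) = 0 - j1.732e+06 Ω
Step 3 — Series combination: Z_total = R + C = 183 - j1.732e+06 Ω = 1.732e+06∠-90.0° Ω.
Step 4 — Power factor: PF = cos(φ) = Re(Z)/|Z| = 183/1.7325e+06 = 0.0001056.
Step 5 — Type: Im(Z) = -1.732e+06 ⇒ leading (phase φ = -90.0°).

PF = 0.0001056 (leading, φ = -90.0°)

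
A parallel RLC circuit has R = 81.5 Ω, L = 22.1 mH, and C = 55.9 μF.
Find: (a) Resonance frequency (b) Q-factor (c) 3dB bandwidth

Step 1 — Resonance: ω₀ = 1/√(LC) = 1/√(0.0221·5.59e-05) = 899.7 rad/s.
Step 2 — f₀ = ω₀/(2π) = 143.2 Hz.
Step 3 — Parallel Q: Q = R/(ω₀L) = 81.5/(899.7·0.0221) = 4.099.
Step 4 — Bandwidth: Δω = ω₀/Q = 219.5 rad/s; BW = Δω/(2π) = 34.93 Hz.

(a) f₀ = 143.2 Hz  (b) Q = 4.099  (c) BW = 34.93 Hz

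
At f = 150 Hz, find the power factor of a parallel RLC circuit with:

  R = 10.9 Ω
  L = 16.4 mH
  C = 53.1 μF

Step 1 — Angular frequency: ω = 2π·f = 2π·150 = 942.5 rad/s.
Step 2 — Component impedances:
  R: Z = R = 10.9 Ω
  L: Z = jωL = j·942.5·0.0164 = 0 + j15.46 Ω
  C: Z = 1/(jωC) = -j/(ω·C) = 0 - j19.98 Ω
Step 3 — Parallel combination: 1/Z_total = 1/R + 1/L + 1/C; Z_total = 10.63 + j1.697 Ω = 10.76∠9.1° Ω.
Step 4 — Power factor: PF = cos(φ) = Re(Z)/|Z| = 10.629/10.764 = 0.9875.
Step 5 — Type: Im(Z) = 1.697 ⇒ lagging (phase φ = 9.1°).

PF = 0.9875 (lagging, φ = 9.1°)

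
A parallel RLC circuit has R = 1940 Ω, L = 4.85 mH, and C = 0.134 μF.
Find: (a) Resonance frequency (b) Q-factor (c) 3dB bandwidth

Step 1 — Resonance: ω₀ = 1/√(LC) = 1/√(0.00485·1.34e-07) = 3.923e+04 rad/s.
Step 2 — f₀ = ω₀/(2π) = 6243 Hz.
Step 3 — Parallel Q: Q = R/(ω₀L) = 1940/(3.923e+04·0.00485) = 10.2.
Step 4 — Bandwidth: Δω = ω₀/Q = 3847 rad/s; BW = Δω/(2π) = 612.2 Hz.

(a) f₀ = 6243 Hz  (b) Q = 10.2  (c) BW = 612.2 Hz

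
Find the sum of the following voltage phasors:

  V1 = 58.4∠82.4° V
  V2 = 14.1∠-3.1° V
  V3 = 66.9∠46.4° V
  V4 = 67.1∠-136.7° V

Step 1 — Convert each phasor to rectangular form:
  V1 = 58.4·(cos(82.4°) + j·sin(82.4°)) = 7.724 + j57.89 V
  V2 = 14.1·(cos(-3.1°) + j·sin(-3.1°)) = 14.08 - j0.7625 V
  V3 = 66.9·(cos(46.4°) + j·sin(46.4°)) = 46.14 + j48.45 V
  V4 = 67.1·(cos(-136.7°) + j·sin(-136.7°)) = -48.83 - j46.02 V
Step 2 — Sum components: V_total = 19.11 + j59.55 V.
Step 3 — Convert to polar: |V_total| = 62.54 V, ∠V_total = 72.2°.

V_total = 62.54∠72.2° V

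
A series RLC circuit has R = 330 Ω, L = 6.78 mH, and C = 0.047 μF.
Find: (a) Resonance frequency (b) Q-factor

Step 1 — Resonance condition Im(Z)=0 gives ω₀ = 1/√(LC).
Step 2 — ω₀ = 1/√(0.00678·4.7e-08) = 5.602e+04 rad/s.
Step 3 — f₀ = ω₀/(2π) = 8916 Hz.
Step 4 — Series Q: Q = ω₀L/R = 5.602e+04·0.00678/330 = 1.151.

(a) f₀ = 8916 Hz  (b) Q = 1.151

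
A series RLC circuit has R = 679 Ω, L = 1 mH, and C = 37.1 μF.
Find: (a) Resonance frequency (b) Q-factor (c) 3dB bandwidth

Step 1 — Resonance condition Im(Z)=0 gives ω₀ = 1/√(LC).
Step 2 — ω₀ = 1/√(0.001·3.71e-05) = 5192 rad/s.
Step 3 — f₀ = ω₀/(2π) = 826.3 Hz.
Step 4 — Series Q: Q = ω₀L/R = 5192·0.001/679 = 0.007646.
Step 5 — 3dB bandwidth: Δω = ω₀/Q = 6.79e+05 rad/s; BW = Δω/(2π) = 1.081e+05 Hz.

(a) f₀ = 826.3 Hz  (b) Q = 0.007646  (c) BW = 1.081e+05 Hz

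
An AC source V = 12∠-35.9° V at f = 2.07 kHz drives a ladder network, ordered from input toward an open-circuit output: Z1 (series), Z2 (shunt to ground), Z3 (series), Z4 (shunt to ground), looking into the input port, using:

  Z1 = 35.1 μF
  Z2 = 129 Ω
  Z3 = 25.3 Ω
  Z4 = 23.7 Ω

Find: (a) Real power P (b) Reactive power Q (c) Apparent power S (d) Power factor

Step 1 — Angular frequency: ω = 2π·f = 2π·2070 = 1.301e+04 rad/s.
Step 2 — Component impedances:
  Z1: Z = 1/(jωC) = -j/(ω·C) = 0 - j2.19 Ω
  Z2: Z = R = 129 Ω
  Z3: Z = R = 25.3 Ω
  Z4: Z = R = 23.7 Ω
Step 3 — Ladder network (open output): work backward from the far end, alternating series and parallel combinations. Z_in = 35.51 - j2.19 Ω = 35.58∠-3.5° Ω.
Step 4 — Source phasor: V = 12∠-35.9° V = 9.72 - j7.036 V.
Step 5 — Current: I = V / Z = 0.2849 - j0.1806 A = 0.3373∠-32.4° A.
Step 6 — Complex power: S = V·I* = 4.04 - j0.2492 VA.
Step 7 — Real power: P = Re(S) = 4.04 W.
Step 8 — Reactive power: Q = Im(S) = -0.2492 VAR.
Step 9 — Apparent power: |S| = 4.047 VA.
Step 10 — Power factor: PF = P/|S| = 0.9981 (leading).

(a) P = 4.04 W  (b) Q = -0.2492 VAR  (c) S = 4.047 VA  (d) PF = 0.9981 (leading)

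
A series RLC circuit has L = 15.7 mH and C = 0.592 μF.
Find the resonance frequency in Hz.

Step 1 — Resonance condition Im(Z)=0 gives ω₀ = 1/√(LC).
Step 2 — ω₀ = 1/√(0.0157·5.92e-07) = 1.037e+04 rad/s.
Step 3 — f₀ = ω₀/(2π) = 1651 Hz.

f₀ = 1651 Hz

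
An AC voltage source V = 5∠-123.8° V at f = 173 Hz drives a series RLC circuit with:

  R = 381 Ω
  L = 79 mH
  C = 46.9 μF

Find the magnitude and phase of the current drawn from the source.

Step 1 — Angular frequency: ω = 2π·f = 2π·173 = 1087 rad/s.
Step 2 — Component impedances:
  R: Z = R = 381 Ω
  L: Z = jωL = j·1087·0.079 = 0 + j85.87 Ω
  C: Z = 1/(jωC) = -j/(ω·C) = 0 - j19.62 Ω
Step 3 — Series combination: Z_total = R + L + C = 381 + j66.26 Ω = 386.7∠9.9° Ω.
Step 4 — Source phasor: V = 5∠-123.8° V = -2.781 - j4.155 V.
Step 5 — Ohm's law: I = V / Z_total = (-2.781 - j4.155) / (381 + j66.26) = -0.008927 - j0.009353 A.
Step 6 — Convert to polar: |I| = 0.01293 A, ∠I = -133.7°.

I = 0.01293∠-133.7° A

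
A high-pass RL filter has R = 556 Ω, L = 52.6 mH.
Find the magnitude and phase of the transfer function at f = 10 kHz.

Step 1 — Angular frequency: ω = 2π·1e+04 = 6.283e+04 rad/s.
Step 2 — Transfer function: H(jω) = jωL/(R + jωL).
Step 3 — Numerator jωL = j·3305; denominator R + jωL = 556 + j3305.
Step 4 — H = 0.9725 + j0.1636.
Step 5 — Magnitude: |H| = 0.9861 (-0.1 dB); phase: φ = 9.5°.

|H| = 0.9861 (-0.1 dB), φ = 9.5°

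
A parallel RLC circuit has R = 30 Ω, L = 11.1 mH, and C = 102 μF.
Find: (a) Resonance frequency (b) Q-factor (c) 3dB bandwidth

Step 1 — Resonance: ω₀ = 1/√(LC) = 1/√(0.0111·0.000102) = 939.8 rad/s.
Step 2 — f₀ = ω₀/(2π) = 149.6 Hz.
Step 3 — Parallel Q: Q = R/(ω₀L) = 30/(939.8·0.0111) = 2.876.
Step 4 — Bandwidth: Δω = ω₀/Q = 326.8 rad/s; BW = Δω/(2π) = 52.01 Hz.

(a) f₀ = 149.6 Hz  (b) Q = 2.876  (c) BW = 52.01 Hz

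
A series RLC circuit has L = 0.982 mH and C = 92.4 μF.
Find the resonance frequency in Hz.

Step 1 — Resonance condition Im(Z)=0 gives ω₀ = 1/√(LC).
Step 2 — ω₀ = 1/√(0.000982·9.24e-05) = 3320 rad/s.
Step 3 — f₀ = ω₀/(2π) = 528.4 Hz.

f₀ = 528.4 Hz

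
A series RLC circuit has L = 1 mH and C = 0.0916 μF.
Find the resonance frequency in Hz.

Step 1 — Resonance condition Im(Z)=0 gives ω₀ = 1/√(LC).
Step 2 — ω₀ = 1/√(0.001·9.16e-08) = 1.045e+05 rad/s.
Step 3 — f₀ = ω₀/(2π) = 1.663e+04 Hz.

f₀ = 1.663e+04 Hz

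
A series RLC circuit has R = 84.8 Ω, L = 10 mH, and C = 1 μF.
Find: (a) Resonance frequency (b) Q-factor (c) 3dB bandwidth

Step 1 — Resonance: ω₀ = 1/√(LC) = 1/√(0.01·1e-06) = 1e+04 rad/s.
Step 2 — f₀ = ω₀/(2π) = 1592 Hz.
Step 3 — Series Q: Q = ω₀L/R = 1e+04·0.01/84.8 = 1.179.
Step 4 — Bandwidth: Δω = ω₀/Q = 8480 rad/s; BW = Δω/(2π) = 1350 Hz.

(a) f₀ = 1592 Hz  (b) Q = 1.179  (c) BW = 1350 Hz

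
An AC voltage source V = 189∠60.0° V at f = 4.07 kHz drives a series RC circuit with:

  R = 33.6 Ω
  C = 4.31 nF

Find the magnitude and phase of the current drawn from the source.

Step 1 — Angular frequency: ω = 2π·f = 2π·4070 = 2.557e+04 rad/s.
Step 2 — Component impedances:
  R: Z = R = 33.6 Ω
  C: Z = 1/(jωC) = -j/(ω·C) = 0 - j9073 Ω
Step 3 — Series combination: Z_total = R + C = 33.6 - j9073 Ω = 9073∠-89.8° Ω.
Step 4 — Source phasor: V = 189∠60.0° V = 94.5 + j163.7 V.
Step 5 — Ohm's law: I = V / Z_total = (94.5 + j163.7) / (33.6 - j9073) = -0.018 + j0.01048 A.
Step 6 — Convert to polar: |I| = 0.02083 A, ∠I = 149.8°.

I = 0.02083∠149.8° A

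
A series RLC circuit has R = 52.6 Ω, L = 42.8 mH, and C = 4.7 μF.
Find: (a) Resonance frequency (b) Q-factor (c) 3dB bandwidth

Step 1 — Resonance: ω₀ = 1/√(LC) = 1/√(0.0428·4.7e-06) = 2230 rad/s.
Step 2 — f₀ = ω₀/(2π) = 354.9 Hz.
Step 3 — Series Q: Q = ω₀L/R = 2230·0.0428/52.6 = 1.814.
Step 4 — Bandwidth: Δω = ω₀/Q = 1229 rad/s; BW = Δω/(2π) = 195.6 Hz.

(a) f₀ = 354.9 Hz  (b) Q = 1.814  (c) BW = 195.6 Hz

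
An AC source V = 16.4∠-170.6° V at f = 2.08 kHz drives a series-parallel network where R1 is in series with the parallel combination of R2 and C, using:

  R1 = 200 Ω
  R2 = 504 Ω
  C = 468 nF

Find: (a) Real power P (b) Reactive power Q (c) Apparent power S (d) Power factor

Step 1 — Angular frequency: ω = 2π·f = 2π·2080 = 1.307e+04 rad/s.
Step 2 — Component impedances:
  R1: Z = R = 200 Ω
  R2: Z = R = 504 Ω
  C: Z = 1/(jωC) = -j/(ω·C) = 0 - j163.5 Ω
Step 3 — Parallel branch: R2 || C = 1/(1/R2 + 1/C) = 47.99 - j147.9 Ω.
Step 4 — Series with R1: Z_total = R1 + (R2 || C) = 248 - j147.9 Ω = 288.8∠-30.8° Ω.
Step 5 — Source phasor: V = 16.4∠-170.6° V = -16.18 - j2.679 V.
Step 6 — Current: I = V / Z = -0.04337 - j0.03667 A = 0.05679∠-139.8° A.
Step 7 — Complex power: S = V·I* = 0.7999 - j0.4772 VA.
Step 8 — Real power: P = Re(S) = 0.7999 W.
Step 9 — Reactive power: Q = Im(S) = -0.4772 VAR.
Step 10 — Apparent power: |S| = 0.9314 VA.
Step 11 — Power factor: PF = P/|S| = 0.8588 (leading).

(a) P = 0.7999 W  (b) Q = -0.4772 VAR  (c) S = 0.9314 VA  (d) PF = 0.8588 (leading)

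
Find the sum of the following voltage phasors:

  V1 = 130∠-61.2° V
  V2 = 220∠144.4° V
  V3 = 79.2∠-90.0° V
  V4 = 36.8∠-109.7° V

Step 1 — Convert each phasor to rectangular form:
  V1 = 130·(cos(-61.2°) + j·sin(-61.2°)) = 62.63 - j113.9 V
  V2 = 220·(cos(144.4°) + j·sin(144.4°)) = -178.9 + j128.1 V
  V3 = 79.2·(cos(-90.0°) + j·sin(-90.0°)) = 0 - j79.2 V
  V4 = 36.8·(cos(-109.7°) + j·sin(-109.7°)) = -12.41 - j34.65 V
Step 2 — Sum components: V_total = -128.7 - j99.7 V.
Step 3 — Convert to polar: |V_total| = 162.8 V, ∠V_total = -142.2°.

V_total = 162.8∠-142.2° V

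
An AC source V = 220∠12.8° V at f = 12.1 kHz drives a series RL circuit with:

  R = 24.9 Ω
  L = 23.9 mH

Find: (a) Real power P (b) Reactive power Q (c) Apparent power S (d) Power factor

Step 1 — Angular frequency: ω = 2π·f = 2π·1.21e+04 = 7.603e+04 rad/s.
Step 2 — Component impedances:
  R: Z = R = 24.9 Ω
  L: Z = jωL = j·7.603e+04·0.0239 = 0 + j1817 Ω
Step 3 — Series combination: Z_total = R + L = 24.9 + j1817 Ω = 1817∠89.2° Ω.
Step 4 — Source phasor: V = 220∠12.8° V = 214.5 + j48.74 V.
Step 5 — Current: I = V / Z = 0.02844 - j0.1177 A = 0.1211∠-76.4° A.
Step 6 — Complex power: S = V·I* = 0.365 + j26.63 VA.
Step 7 — Real power: P = Re(S) = 0.365 W.
Step 8 — Reactive power: Q = Im(S) = 26.63 VAR.
Step 9 — Apparent power: |S| = 26.63 VA.
Step 10 — Power factor: PF = P/|S| = 0.0137 (lagging).

(a) P = 0.365 W  (b) Q = 26.63 VAR  (c) S = 26.63 VA  (d) PF = 0.0137 (lagging)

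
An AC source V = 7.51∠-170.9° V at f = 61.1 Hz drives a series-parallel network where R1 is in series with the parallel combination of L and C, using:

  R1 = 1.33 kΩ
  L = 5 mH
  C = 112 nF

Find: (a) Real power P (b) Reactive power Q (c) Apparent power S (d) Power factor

Step 1 — Angular frequency: ω = 2π·f = 2π·61.1 = 383.9 rad/s.
Step 2 — Component impedances:
  R1: Z = R = 1330 Ω
  L: Z = jωL = j·383.9·0.005 = 0 + j1.92 Ω
  C: Z = 1/(jωC) = -j/(ω·C) = 0 - j2.326e+04 Ω
Step 3 — Parallel branch: L || C = 1/(1/L + 1/C) = 0 + j1.92 Ω.
Step 4 — Series with R1: Z_total = R1 + (L || C) = 1330 + j1.92 Ω = 1330∠0.1° Ω.
Step 5 — Source phasor: V = 7.51∠-170.9° V = -7.415 - j1.188 V.
Step 6 — Current: I = V / Z = -0.005577 - j0.000885 A = 0.005647∠-171.0° A.
Step 7 — Complex power: S = V·I* = 0.04241 + j6.121e-05 VA.
Step 8 — Real power: P = Re(S) = 0.04241 W.
Step 9 — Reactive power: Q = Im(S) = 6.121e-05 VAR.
Step 10 — Apparent power: |S| = 0.04241 VA.
Step 11 — Power factor: PF = P/|S| = 1 (lagging).

(a) P = 0.04241 W  (b) Q = 6.121e-05 VAR  (c) S = 0.04241 VA  (d) PF = 1 (lagging)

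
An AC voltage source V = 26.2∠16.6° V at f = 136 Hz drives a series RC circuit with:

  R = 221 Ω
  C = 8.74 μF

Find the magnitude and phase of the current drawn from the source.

Step 1 — Angular frequency: ω = 2π·f = 2π·136 = 854.5 rad/s.
Step 2 — Component impedances:
  R: Z = R = 221 Ω
  C: Z = 1/(jωC) = -j/(ω·C) = 0 - j133.9 Ω
Step 3 — Series combination: Z_total = R + C = 221 - j133.9 Ω = 258.4∠-31.2° Ω.
Step 4 — Source phasor: V = 26.2∠16.6° V = 25.11 + j7.485 V.
Step 5 — Ohm's law: I = V / Z_total = (25.11 + j7.485) / (221 - j133.9) = 0.0681 + j0.07513 A.
Step 6 — Convert to polar: |I| = 0.1014 A, ∠I = 47.8°.

I = 0.1014∠47.8° A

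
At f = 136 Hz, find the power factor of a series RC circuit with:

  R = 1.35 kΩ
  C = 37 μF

Step 1 — Angular frequency: ω = 2π·f = 2π·136 = 854.5 rad/s.
Step 2 — Component impedances:
  R: Z = R = 1350 Ω
  C: Z = 1/(jωC) = -j/(ω·C) = 0 - j31.63 Ω
Step 3 — Series combination: Z_total = R + C = 1350 - j31.63 Ω = 1350∠-1.3° Ω.
Step 4 — Power factor: PF = cos(φ) = Re(Z)/|Z| = 1350/1350.4 = 0.9997.
Step 5 — Type: Im(Z) = -31.63 ⇒ leading (phase φ = -1.3°).

PF = 0.9997 (leading, φ = -1.3°)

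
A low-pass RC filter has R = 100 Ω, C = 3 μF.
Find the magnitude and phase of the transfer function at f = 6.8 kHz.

Step 1 — Angular frequency: ω = 2π·6800 = 4.273e+04 rad/s.
Step 2 — Transfer function: H(jω) = 1/(1 + jωRC).
Step 3 — Denominator: 1 + jωRC = 1 + j·4.273e+04·100·3e-06 = 1 + j12.82.
Step 4 — H = 0.00605 - j0.07755.
Step 5 — Magnitude: |H| = 0.07778 (-22.2 dB); phase: φ = -85.5°.

|H| = 0.07778 (-22.2 dB), φ = -85.5°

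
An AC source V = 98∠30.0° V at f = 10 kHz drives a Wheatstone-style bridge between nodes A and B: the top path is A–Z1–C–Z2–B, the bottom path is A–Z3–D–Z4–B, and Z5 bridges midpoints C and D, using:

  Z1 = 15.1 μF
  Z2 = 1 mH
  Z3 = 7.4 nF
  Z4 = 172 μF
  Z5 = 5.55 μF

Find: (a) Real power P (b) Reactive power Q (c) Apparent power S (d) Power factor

Step 1 — Angular frequency: ω = 2π·f = 2π·1e+04 = 6.283e+04 rad/s.
Step 2 — Component impedances:
  Z1: Z = 1/(jωC) = -j/(ω·C) = 0 - j1.054 Ω
  Z2: Z = jωL = j·6.283e+04·0.001 = 0 + j62.83 Ω
  Z3: Z = 1/(jωC) = -j/(ω·C) = 0 - j2151 Ω
  Z4: Z = 1/(jωC) = -j/(ω·C) = 0 - j0.09253 Ω
  Z5: Z = 1/(jωC) = -j/(ω·C) = 0 - j2.868 Ω
Step 3 — Bridge requires nodal analysis (the Z5 bridge couples midpoints C and D, so the two paths cannot be reduced to a simple series/parallel combination). Setting node B to ground and injecting 1 A at node A, the 3-node admittance system at A, C, D solves to V_A = Z_AB = 0 - j4.153 Ω = 4.153∠-90.0° Ω.
Step 4 — Source phasor: V = 98∠30.0° V = 84.87 + j49 V.
Step 5 — Current: I = V / Z = -11.8 + j20.44 A = 23.6∠120.0° A.
Step 6 — Complex power: S = V·I* = 0 - j2313 VA.
Step 7 — Real power: P = Re(S) = 0 W.
Step 8 — Reactive power: Q = Im(S) = -2313 VAR.
Step 9 — Apparent power: |S| = 2313 VA.
Step 10 — Power factor: PF = P/|S| = 0 (leading).

(a) P = 0 W  (b) Q = -2313 VAR  (c) S = 2313 VA  (d) PF = 0 (leading)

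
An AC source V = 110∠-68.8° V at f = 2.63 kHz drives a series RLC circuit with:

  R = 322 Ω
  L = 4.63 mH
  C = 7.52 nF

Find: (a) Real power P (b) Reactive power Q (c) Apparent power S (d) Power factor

Step 1 — Angular frequency: ω = 2π·f = 2π·2630 = 1.652e+04 rad/s.
Step 2 — Component impedances:
  R: Z = R = 322 Ω
  L: Z = jωL = j·1.652e+04·0.00463 = 0 + j76.51 Ω
  C: Z = 1/(jωC) = -j/(ω·C) = 0 - j8047 Ω
Step 3 — Series combination: Z_total = R + L + C = 322 - j7971 Ω = 7977∠-87.7° Ω.
Step 4 — Source phasor: V = 110∠-68.8° V = 39.78 - j102.6 V.
Step 5 — Current: I = V / Z = 0.01305 + j0.004464 A = 0.01379∠18.9° A.
Step 6 — Complex power: S = V·I* = 0.06123 - j1.516 VA.
Step 7 — Real power: P = Re(S) = 0.06123 W.
Step 8 — Reactive power: Q = Im(S) = -1.516 VAR.
Step 9 — Apparent power: |S| = 1.517 VA.
Step 10 — Power factor: PF = P/|S| = 0.04036 (leading).

(a) P = 0.06123 W  (b) Q = -1.516 VAR  (c) S = 1.517 VA  (d) PF = 0.04036 (leading)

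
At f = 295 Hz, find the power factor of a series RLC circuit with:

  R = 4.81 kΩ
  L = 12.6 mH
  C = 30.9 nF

Step 1 — Angular frequency: ω = 2π·f = 2π·295 = 1854 rad/s.
Step 2 — Component impedances:
  R: Z = R = 4810 Ω
  L: Z = jωL = j·1854·0.0126 = 0 + j23.35 Ω
  C: Z = 1/(jωC) = -j/(ω·C) = 0 - j1.746e+04 Ω
Step 3 — Series combination: Z_total = R + L + C = 4810 - j1.744e+04 Ω = 1.809e+04∠-74.6° Ω.
Step 4 — Power factor: PF = cos(φ) = Re(Z)/|Z| = 4810/1.809e+04 = 0.2659.
Step 5 — Type: Im(Z) = -1.744e+04 ⇒ leading (phase φ = -74.6°).

PF = 0.2659 (leading, φ = -74.6°)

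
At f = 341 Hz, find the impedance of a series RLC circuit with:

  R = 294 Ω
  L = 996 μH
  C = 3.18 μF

Step 1 — Angular frequency: ω = 2π·f = 2π·341 = 2143 rad/s.
Step 2 — Component impedances:
  R: Z = R = 294 Ω
  L: Z = jωL = j·2143·0.000996 = 0 + j2.134 Ω
  C: Z = 1/(jωC) = -j/(ω·C) = 0 - j146.8 Ω
Step 3 — Series combination: Z_total = R + L + C = 294 - j144.6 Ω = 327.7∠-26.2° Ω.

Z = 294 - j144.6 Ω = 327.7∠-26.2° Ω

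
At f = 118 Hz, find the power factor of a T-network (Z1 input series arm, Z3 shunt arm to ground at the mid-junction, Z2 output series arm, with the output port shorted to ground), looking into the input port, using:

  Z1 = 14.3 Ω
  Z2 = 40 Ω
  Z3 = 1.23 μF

Step 1 — Angular frequency: ω = 2π·f = 2π·118 = 741.4 rad/s.
Step 2 — Component impedances:
  Z1: Z = R = 14.3 Ω
  Z2: Z = R = 40 Ω
  Z3: Z = 1/(jωC) = -j/(ω·C) = 0 - j1097 Ω
Step 3 — With the output port shorted to ground, the output series arm Z2 runs from the junction to ground; the shunt arm Z3 also runs from the junction to ground. They appear in parallel: Z3 || Z2 = 39.95 - j1.457 Ω.
Step 4 — Series with input arm Z1: Z_in = Z1 + (Z3 || Z2) = 54.25 - j1.457 Ω = 54.27∠-1.5° Ω.
Step 5 — Power factor: PF = cos(φ) = Re(Z)/|Z| = 54.25/54.27 = 0.9996.
Step 6 — Type: Im(Z) = -1.457 ⇒ leading (phase φ = -1.5°).

PF = 0.9996 (leading, φ = -1.5°)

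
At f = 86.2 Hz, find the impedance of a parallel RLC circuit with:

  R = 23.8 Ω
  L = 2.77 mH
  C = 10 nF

Step 1 — Angular frequency: ω = 2π·f = 2π·86.2 = 541.6 rad/s.
Step 2 — Component impedances:
  R: Z = R = 23.8 Ω
  L: Z = jωL = j·541.6·0.00277 = 0 + j1.5 Ω
  C: Z = 1/(jωC) = -j/(ω·C) = 0 - j1.846e+05 Ω
Step 3 — Parallel combination: 1/Z_total = 1/R + 1/L + 1/C; Z_total = 0.0942 + j1.494 Ω = 1.497∠86.4° Ω.

Z = 0.0942 + j1.494 Ω = 1.497∠86.4° Ω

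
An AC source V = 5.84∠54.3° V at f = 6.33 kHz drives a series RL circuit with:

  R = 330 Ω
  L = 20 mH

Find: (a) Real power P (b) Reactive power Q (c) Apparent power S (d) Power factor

Step 1 — Angular frequency: ω = 2π·f = 2π·6330 = 3.977e+04 rad/s.
Step 2 — Component impedances:
  R: Z = R = 330 Ω
  L: Z = jωL = j·3.977e+04·0.02 = 0 + j795.5 Ω
Step 3 — Series combination: Z_total = R + L = 330 + j795.5 Ω = 861.2∠67.5° Ω.
Step 4 — Source phasor: V = 5.84∠54.3° V = 3.408 + j4.743 V.
Step 5 — Current: I = V / Z = 0.006603 - j0.001545 A = 0.006781∠-13.2° A.
Step 6 — Complex power: S = V·I* = 0.01518 + j0.03658 VA.
Step 7 — Real power: P = Re(S) = 0.01518 W.
Step 8 — Reactive power: Q = Im(S) = 0.03658 VAR.
Step 9 — Apparent power: |S| = 0.0396 VA.
Step 10 — Power factor: PF = P/|S| = 0.3832 (lagging).

(a) P = 0.01518 W  (b) Q = 0.03658 VAR  (c) S = 0.0396 VA  (d) PF = 0.3832 (lagging)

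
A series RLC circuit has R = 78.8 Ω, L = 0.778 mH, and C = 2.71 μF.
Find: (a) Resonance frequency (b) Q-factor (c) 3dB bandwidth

Step 1 — Resonance: ω₀ = 1/√(LC) = 1/√(0.000778·2.71e-06) = 2.178e+04 rad/s.
Step 2 — f₀ = ω₀/(2π) = 3466 Hz.
Step 3 — Series Q: Q = ω₀L/R = 2.178e+04·0.000778/78.8 = 0.215.
Step 4 — Bandwidth: Δω = ω₀/Q = 1.013e+05 rad/s; BW = Δω/(2π) = 1.612e+04 Hz.

(a) f₀ = 3466 Hz  (b) Q = 0.215  (c) BW = 1.612e+04 Hz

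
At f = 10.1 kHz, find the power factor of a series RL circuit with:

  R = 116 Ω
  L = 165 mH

Step 1 — Angular frequency: ω = 2π·f = 2π·1.01e+04 = 6.346e+04 rad/s.
Step 2 — Component impedances:
  R: Z = R = 116 Ω
  L: Z = jωL = j·6.346e+04·0.165 = 0 + j1.047e+04 Ω
Step 3 — Series combination: Z_total = R + L = 116 + j1.047e+04 Ω = 1.047e+04∠89.4° Ω.
Step 4 — Power factor: PF = cos(φ) = Re(Z)/|Z| = 116/1.047e+04 = 0.01108.
Step 5 — Type: Im(Z) = 1.047e+04 ⇒ lagging (phase φ = 89.4°).

PF = 0.01108 (lagging, φ = 89.4°)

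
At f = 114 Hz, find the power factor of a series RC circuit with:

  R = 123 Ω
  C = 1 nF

Step 1 — Angular frequency: ω = 2π·f = 2π·114 = 716.3 rad/s.
Step 2 — Component impedances:
  R: Z = R = 123 Ω
  C: Z = 1/(jωC) = -j/(ω·C) = 0 - j1.396e+06 Ω
Step 3 — Series combination: Z_total = R + C = 123 - j1.396e+06 Ω = 1.396e+06∠-90.0° Ω.
Step 4 — Power factor: PF = cos(φ) = Re(Z)/|Z| = 123/1.3961e+06 = 8.81e-05.
Step 5 — Type: Im(Z) = -1.396e+06 ⇒ leading (phase φ = -90.0°).

PF = 8.81e-05 (leading, φ = -90.0°)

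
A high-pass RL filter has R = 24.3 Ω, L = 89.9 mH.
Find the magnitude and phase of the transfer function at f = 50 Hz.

Step 1 — Angular frequency: ω = 2π·50 = 314.2 rad/s.
Step 2 — Transfer function: H(jω) = jωL/(R + jωL).
Step 3 — Numerator jωL = j·28.24; denominator R + jωL = 24.3 + j28.24.
Step 4 — H = 0.5746 + j0.4944.
Step 5 — Magnitude: |H| = 0.758 (-2.4 dB); phase: φ = 40.7°.

|H| = 0.758 (-2.4 dB), φ = 40.7°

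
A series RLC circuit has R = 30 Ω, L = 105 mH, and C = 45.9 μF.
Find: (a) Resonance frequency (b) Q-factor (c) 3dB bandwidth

Step 1 — Resonance condition Im(Z)=0 gives ω₀ = 1/√(LC).
Step 2 — ω₀ = 1/√(0.105·4.59e-05) = 455.5 rad/s.
Step 3 — f₀ = ω₀/(2π) = 72.5 Hz.
Step 4 — Series Q: Q = ω₀L/R = 455.5·0.105/30 = 1.594.
Step 5 — 3dB bandwidth: Δω = ω₀/Q = 285.7 rad/s; BW = Δω/(2π) = 45.47 Hz.

(a) f₀ = 72.5 Hz  (b) Q = 1.594  (c) BW = 45.47 Hz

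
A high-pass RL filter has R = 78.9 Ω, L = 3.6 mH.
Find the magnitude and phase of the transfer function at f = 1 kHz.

Step 1 — Angular frequency: ω = 2π·1000 = 6283 rad/s.
Step 2 — Transfer function: H(jω) = jωL/(R + jωL).
Step 3 — Numerator jωL = j·22.62; denominator R + jωL = 78.9 + j22.62.
Step 4 — H = 0.07595 + j0.2649.
Step 5 — Magnitude: |H| = 0.2756 (-11.2 dB); phase: φ = 74.0°.

|H| = 0.2756 (-11.2 dB), φ = 74.0°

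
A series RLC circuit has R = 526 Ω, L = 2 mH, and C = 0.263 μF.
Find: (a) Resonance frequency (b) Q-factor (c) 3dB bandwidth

Step 1 — Resonance: ω₀ = 1/√(LC) = 1/√(0.002·2.63e-07) = 4.36e+04 rad/s.
Step 2 — f₀ = ω₀/(2π) = 6939 Hz.
Step 3 — Series Q: Q = ω₀L/R = 4.36e+04·0.002/526 = 0.1658.
Step 4 — Bandwidth: Δω = ω₀/Q = 2.63e+05 rad/s; BW = Δω/(2π) = 4.186e+04 Hz.

(a) f₀ = 6939 Hz  (b) Q = 0.1658  (c) BW = 4.186e+04 Hz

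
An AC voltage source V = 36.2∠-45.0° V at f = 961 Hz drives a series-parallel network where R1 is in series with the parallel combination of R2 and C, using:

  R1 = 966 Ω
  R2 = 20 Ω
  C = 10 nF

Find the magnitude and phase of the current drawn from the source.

Step 1 — Angular frequency: ω = 2π·f = 2π·961 = 6038 rad/s.
Step 2 — Component impedances:
  R1: Z = R = 966 Ω
  R2: Z = R = 20 Ω
  C: Z = 1/(jωC) = -j/(ω·C) = 0 - j1.656e+04 Ω
Step 3 — Parallel branch: R2 || C = 1/(1/R2 + 1/C) = 20 - j0.02415 Ω.
Step 4 — Series with R1: Z_total = R1 + (R2 || C) = 986 - j0.02415 Ω = 986∠-0.0° Ω.
Step 5 — Source phasor: V = 36.2∠-45.0° V = 25.6 - j25.6 V.
Step 6 — Ohm's law: I = V / Z_total = (25.6 - j25.6) / (986 - j0.02415) = 0.02596 - j0.02596 A.
Step 7 — Convert to polar: |I| = 0.03671 A, ∠I = -45.0°.

I = 0.03671∠-45.0° A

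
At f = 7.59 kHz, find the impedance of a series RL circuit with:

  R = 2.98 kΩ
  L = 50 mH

Step 1 — Angular frequency: ω = 2π·f = 2π·7590 = 4.769e+04 rad/s.
Step 2 — Component impedances:
  R: Z = R = 2980 Ω
  L: Z = jωL = j·4.769e+04·0.05 = 0 + j2384 Ω
Step 3 — Series combination: Z_total = R + L = 2980 + j2384 Ω = 3817∠38.7° Ω.

Z = 2980 + j2384 Ω = 3817∠38.7° Ω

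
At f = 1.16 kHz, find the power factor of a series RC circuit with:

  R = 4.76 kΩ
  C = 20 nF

Step 1 — Angular frequency: ω = 2π·f = 2π·1160 = 7288 rad/s.
Step 2 — Component impedances:
  R: Z = R = 4760 Ω
  C: Z = 1/(jωC) = -j/(ω·C) = 0 - j6860 Ω
Step 3 — Series combination: Z_total = R + C = 4760 - j6860 Ω = 8350∠-55.2° Ω.
Step 4 — Power factor: PF = cos(φ) = Re(Z)/|Z| = 4760/8350 = 0.5701.
Step 5 — Type: Im(Z) = -6860 ⇒ leading (phase φ = -55.2°).

PF = 0.5701 (leading, φ = -55.2°)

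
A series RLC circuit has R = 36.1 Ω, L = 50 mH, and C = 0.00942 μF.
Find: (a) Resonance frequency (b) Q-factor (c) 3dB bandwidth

Step 1 — Resonance: ω₀ = 1/√(LC) = 1/√(0.05·9.42e-09) = 4.608e+04 rad/s.
Step 2 — f₀ = ω₀/(2π) = 7333 Hz.
Step 3 — Series Q: Q = ω₀L/R = 4.608e+04·0.05/36.1 = 63.82.
Step 4 — Bandwidth: Δω = ω₀/Q = 722 rad/s; BW = Δω/(2π) = 114.9 Hz.

(a) f₀ = 7333 Hz  (b) Q = 63.82  (c) BW = 114.9 Hz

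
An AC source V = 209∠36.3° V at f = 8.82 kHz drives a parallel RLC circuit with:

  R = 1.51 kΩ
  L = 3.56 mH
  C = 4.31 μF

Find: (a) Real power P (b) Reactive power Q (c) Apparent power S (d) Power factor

Step 1 — Angular frequency: ω = 2π·f = 2π·8820 = 5.542e+04 rad/s.
Step 2 — Component impedances:
  R: Z = R = 1510 Ω
  L: Z = jωL = j·5.542e+04·0.00356 = 0 + j197.3 Ω
  C: Z = 1/(jωC) = -j/(ω·C) = 0 - j4.187 Ω
Step 3 — Parallel combination: 1/Z_total = 1/R + 1/L + 1/C; Z_total = 0.01212 - j4.277 Ω = 4.277∠-89.8° Ω.
Step 4 — Source phasor: V = 209∠36.3° V = 168.4 + j123.7 V.
Step 5 — Current: I = V / Z = -28.81 + j39.46 A = 48.86∠126.1° A.
Step 6 — Complex power: S = V·I* = 28.93 - j1.021e+04 VA.
Step 7 — Real power: P = Re(S) = 28.93 W.
Step 8 — Reactive power: Q = Im(S) = -1.021e+04 VAR.
Step 9 — Apparent power: |S| = 1.021e+04 VA.
Step 10 — Power factor: PF = P/|S| = 0.002833 (leading).

(a) P = 28.93 W  (b) Q = -1.021e+04 VAR  (c) S = 1.021e+04 VA  (d) PF = 0.002833 (leading)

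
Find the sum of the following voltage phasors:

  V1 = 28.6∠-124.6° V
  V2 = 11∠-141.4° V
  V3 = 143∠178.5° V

Step 1 — Convert each phasor to rectangular form:
  V1 = 28.6·(cos(-124.6°) + j·sin(-124.6°)) = -16.24 - j23.54 V
  V2 = 11·(cos(-141.4°) + j·sin(-141.4°)) = -8.597 - j6.863 V
  V3 = 143·(cos(178.5°) + j·sin(178.5°)) = -143 + j3.743 V
Step 2 — Sum components: V_total = -167.8 - j26.66 V.
Step 3 — Convert to polar: |V_total| = 169.9 V, ∠V_total = -171.0°.

V_total = 169.9∠-171.0° V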